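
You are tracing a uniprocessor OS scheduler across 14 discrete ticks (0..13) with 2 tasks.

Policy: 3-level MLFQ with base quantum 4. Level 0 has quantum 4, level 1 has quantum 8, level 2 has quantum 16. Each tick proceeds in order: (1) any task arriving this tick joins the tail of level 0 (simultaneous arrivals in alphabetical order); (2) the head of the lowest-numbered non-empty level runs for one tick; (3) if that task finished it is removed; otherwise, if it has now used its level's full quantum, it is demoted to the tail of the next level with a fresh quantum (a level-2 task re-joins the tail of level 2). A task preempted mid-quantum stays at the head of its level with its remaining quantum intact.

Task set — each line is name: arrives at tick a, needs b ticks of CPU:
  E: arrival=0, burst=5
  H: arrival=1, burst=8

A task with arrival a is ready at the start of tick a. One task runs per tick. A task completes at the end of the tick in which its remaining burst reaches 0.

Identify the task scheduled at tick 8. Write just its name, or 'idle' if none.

t=0: L0/L1/L2 = E/-/- → run E
t=1: L0/L1/L2 = EH/-/- → run E
t=2: L0/L1/L2 = EH/-/- → run E
t=3: L0/L1/L2 = EH/-/- → run E
t=4: L0/L1/L2 = H/E/- → run H
t=5: L0/L1/L2 = H/E/- → run H
t=6: L0/L1/L2 = H/E/- → run H
t=7: L0/L1/L2 = H/E/- → run H
t=8: L0/L1/L2 = -/EH/- → run E
t=9: L0/L1/L2 = -/H/- → run H
t=10: L0/L1/L2 = -/H/- → run H
t=11: L0/L1/L2 = -/H/- → run H
t=12: L0/L1/L2 = -/H/- → run H
t=13: (idle)

running at tick 8 = E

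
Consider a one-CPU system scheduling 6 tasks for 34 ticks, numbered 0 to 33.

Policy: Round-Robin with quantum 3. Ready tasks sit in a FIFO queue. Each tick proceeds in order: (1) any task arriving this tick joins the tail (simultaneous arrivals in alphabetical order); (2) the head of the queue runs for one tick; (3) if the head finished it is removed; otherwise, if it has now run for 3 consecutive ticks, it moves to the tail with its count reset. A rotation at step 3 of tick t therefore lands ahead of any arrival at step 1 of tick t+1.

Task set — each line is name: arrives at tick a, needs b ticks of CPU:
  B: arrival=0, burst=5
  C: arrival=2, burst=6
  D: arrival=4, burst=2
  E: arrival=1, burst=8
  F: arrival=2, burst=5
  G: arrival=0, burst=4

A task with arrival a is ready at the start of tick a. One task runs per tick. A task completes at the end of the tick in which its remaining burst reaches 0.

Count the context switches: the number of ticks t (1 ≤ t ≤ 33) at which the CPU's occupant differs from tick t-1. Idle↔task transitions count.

t=0: queue=[B,G] q_used=0 → run B
t=1: queue=[B,G,E] q_used=1 → run B
t=2: queue=[B,G,E,C,F] q_used=2 → run B
t=3: queue=[G,E,C,F,B] q_used=0 → run G
t=4: queue=[G,E,C,F,B,D] q_used=1 → run G
t=5: queue=[G,E,C,F,B,D] q_used=2 → run G
t=6: queue=[E,C,F,B,D,G] q_used=0 → run E
t=7: queue=[E,C,F,B,D,G] q_used=1 → run E
t=8: queue=[E,C,F,B,D,G] q_used=2 → run E
t=9: queue=[C,F,B,D,G,E] q_used=0 → run C
t=10: queue=[C,F,B,D,G,E] q_used=1 → run C
t=11: queue=[C,F,B,D,G,E] q_used=2 → run C
t=12: queue=[F,B,D,G,E,C] q_used=0 → run F
t=13: queue=[F,B,D,G,E,C] q_used=1 → run F
t=14: queue=[F,B,D,G,E,C] q_used=2 → run F
t=15: queue=[B,D,G,E,C,F] q_used=0 → run B
t=16: queue=[B,D,G,E,C,F] q_used=1 → run B
t=17: queue=[D,G,E,C,F] q_used=0 → run D
t=18: queue=[D,G,E,C,F] q_used=1 → run D
t=19: queue=[G,E,C,F] q_used=0 → run G
t=20: queue=[E,C,F] q_used=0 → run E
t=21: queue=[E,C,F] q_used=1 → run E
t=22: queue=[E,C,F] q_used=2 → run E
t=23: queue=[C,F,E] q_used=0 → run C
t=24: queue=[C,F,E] q_used=1 → run C
t=25: queue=[C,F,E] q_used=2 → run C
t=26: queue=[F,E] q_used=0 → run F
t=27: queue=[F,E] q_used=1 → run F
t=28: queue=[E] q_used=0 → run E
t=29: queue=[E] q_used=1 → run E
t=30: (idle)
t=31: (idle)
t=32: (idle)
t=33: (idle)

context switches = 12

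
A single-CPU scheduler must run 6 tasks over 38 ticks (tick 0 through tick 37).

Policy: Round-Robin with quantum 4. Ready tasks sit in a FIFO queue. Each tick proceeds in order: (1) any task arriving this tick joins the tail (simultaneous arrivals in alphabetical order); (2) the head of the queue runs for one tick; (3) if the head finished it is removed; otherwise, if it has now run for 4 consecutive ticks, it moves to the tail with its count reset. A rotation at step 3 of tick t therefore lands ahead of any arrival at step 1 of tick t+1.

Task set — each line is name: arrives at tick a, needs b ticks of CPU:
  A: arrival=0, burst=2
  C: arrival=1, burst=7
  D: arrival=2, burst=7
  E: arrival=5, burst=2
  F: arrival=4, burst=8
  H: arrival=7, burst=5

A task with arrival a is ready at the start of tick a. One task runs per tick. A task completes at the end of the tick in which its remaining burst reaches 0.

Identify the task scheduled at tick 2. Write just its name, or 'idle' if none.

t=0: queue=[A] q_used=0 → run A
t=1: queue=[A,C] q_used=1 → run A
t=2: queue=[C,D] q_used=0 → run C
t=3: queue=[C,D] q_used=1 → run C
t=4: queue=[C,D,F] q_used=2 → run C
t=5: queue=[C,D,F,E] q_used=3 → run C
t=6: queue=[D,F,E,C] q_used=0 → run D
t=7: queue=[D,F,E,C,H] q_used=1 → run D
t=8: queue=[D,F,E,C,H] q_used=2 → run D
t=9: queue=[D,F,E,C,H] q_used=3 → run D
t=10: queue=[F,E,C,H,D] q_used=0 → run F
t=11: queue=[F,E,C,H,D] q_used=1 → run F
t=12: queue=[F,E,C,H,D] q_used=2 → run F
t=13: queue=[F,E,C,H,D] q_used=3 → run F
t=14: queue=[E,C,H,D,F] q_used=0 → run E
t=15: queue=[E,C,H,D,F] q_used=1 → run E
t=16: queue=[C,H,D,F] q_used=0 → run C
t=17: queue=[C,H,D,F] q_used=1 → run C
t=18: queue=[C,H,D,F] q_used=2 → run C
t=19: queue=[H,D,F] q_used=0 → run H
t=20: queue=[H,D,F] q_used=1 → run H
t=21: queue=[H,D,F] q_used=2 → run H
t=22: queue=[H,D,F] q_used=3 → run H
t=23: queue=[D,F,H] q_used=0 → run D
t=24: queue=[D,F,H] q_used=1 → run D
t=25: queue=[D,F,H] q_used=2 → run D
t=26: queue=[F,H] q_used=0 → run F
t=27: queue=[F,H] q_used=1 → run F
t=28: queue=[F,H] q_used=2 → run F
t=29: queue=[F,H] q_used=3 → run F
t=30: queue=[H] q_used=0 → run H
t=31: (idle)
t=32: (idle)
t=33: (idle)
t=34: (idle)
t=35: (idle)
t=36: (idle)
t=37: (idle)

running at tick 2 = C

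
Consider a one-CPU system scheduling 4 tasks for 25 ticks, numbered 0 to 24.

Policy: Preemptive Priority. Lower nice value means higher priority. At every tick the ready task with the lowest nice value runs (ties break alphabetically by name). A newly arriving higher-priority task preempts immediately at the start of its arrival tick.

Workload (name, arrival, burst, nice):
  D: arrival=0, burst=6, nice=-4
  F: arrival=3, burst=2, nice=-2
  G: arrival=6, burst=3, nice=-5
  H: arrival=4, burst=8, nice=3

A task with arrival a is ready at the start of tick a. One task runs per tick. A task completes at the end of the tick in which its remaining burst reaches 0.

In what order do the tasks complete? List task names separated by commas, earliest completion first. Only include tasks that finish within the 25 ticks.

completion order = D, G, F, H

t=0: ready={D} → run D
t=1: ready={D} → run D
t=2: ready={D} → run D
t=3: ready={D,F} → run D
t=4: ready={D,F,H} → run D
t=5: ready={D,F,H} → run D
t=6: ready={F,G,H} → run G
t=7: ready={F,G,H} → run G
t=8: ready={F,G,H} → run G
t=9: ready={F,H} → run F
t=10: ready={F,H} → run F
t=11: ready={H} → run H
t=12: ready={H} → run H
t=13: ready={H} → run H
t=14: ready={H} → run H
t=15: ready={H} → run H
t=16: ready={H} → run H
t=17: ready={H} → run H
t=18: ready={H} → run H
t=19: (idle)
t=20: (idle)
t=21: (idle)
t=22: (idle)
t=23: (idle)
t=24: (idle)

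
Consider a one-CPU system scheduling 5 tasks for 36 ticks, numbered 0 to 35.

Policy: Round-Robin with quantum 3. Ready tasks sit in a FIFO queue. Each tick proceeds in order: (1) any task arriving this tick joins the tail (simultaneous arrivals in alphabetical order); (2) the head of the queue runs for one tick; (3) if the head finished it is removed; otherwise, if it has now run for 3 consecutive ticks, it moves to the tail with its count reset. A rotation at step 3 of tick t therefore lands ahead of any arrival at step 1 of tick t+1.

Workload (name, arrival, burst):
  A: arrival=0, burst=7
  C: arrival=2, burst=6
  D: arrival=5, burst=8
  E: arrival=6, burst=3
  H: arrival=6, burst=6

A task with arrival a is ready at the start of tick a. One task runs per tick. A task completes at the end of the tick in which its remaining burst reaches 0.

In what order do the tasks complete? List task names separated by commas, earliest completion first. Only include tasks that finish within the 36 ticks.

t=0: queue=[A] q_used=0 → run A
t=1: queue=[A] q_used=1 → run A
t=2: queue=[A,C] q_used=2 → run A
t=3: queue=[C,A] q_used=0 → run C
t=4: queue=[C,A] q_used=1 → run C
t=5: queue=[C,A,D] q_used=2 → run C
t=6: queue=[A,D,C,E,H] q_used=0 → run A
t=7: queue=[A,D,C,E,H] q_used=1 → run A
t=8: queue=[A,D,C,E,H] q_used=2 → run A
t=9: queue=[D,C,E,H,A] q_used=0 → run D
t=10: queue=[D,C,E,H,A] q_used=1 → run D
t=11: queue=[D,C,E,H,A] q_used=2 → run D
t=12: queue=[C,E,H,A,D] q_used=0 → run C
t=13: queue=[C,E,H,A,D] q_used=1 → run C
t=14: queue=[C,E,H,A,D] q_used=2 → run C
t=15: queue=[E,H,A,D] q_used=0 → run E
t=16: queue=[E,H,A,D] q_used=1 → run E
t=17: queue=[E,H,A,D] q_used=2 → run E
t=18: queue=[H,A,D] q_used=0 → run H
t=19: queue=[H,A,D] q_used=1 → run H
t=20: queue=[H,A,D] q_used=2 → run H
t=21: queue=[A,D,H] q_used=0 → run A
t=22: queue=[D,H] q_used=0 → run D
t=23: queue=[D,H] q_used=1 → run D
t=24: queue=[D,H] q_used=2 → run D
t=25: queue=[H,D] q_used=0 → run H
t=26: queue=[H,D] q_used=1 → run H
t=27: queue=[H,D] q_used=2 → run H
t=28: queue=[D] q_used=0 → run D
t=29: queue=[D] q_used=1 → run D
t=30: (idle)
t=31: (idle)
t=32: (idle)
t=33: (idle)
t=34: (idle)
t=35: (idle)

completion order = C, E, A, H, D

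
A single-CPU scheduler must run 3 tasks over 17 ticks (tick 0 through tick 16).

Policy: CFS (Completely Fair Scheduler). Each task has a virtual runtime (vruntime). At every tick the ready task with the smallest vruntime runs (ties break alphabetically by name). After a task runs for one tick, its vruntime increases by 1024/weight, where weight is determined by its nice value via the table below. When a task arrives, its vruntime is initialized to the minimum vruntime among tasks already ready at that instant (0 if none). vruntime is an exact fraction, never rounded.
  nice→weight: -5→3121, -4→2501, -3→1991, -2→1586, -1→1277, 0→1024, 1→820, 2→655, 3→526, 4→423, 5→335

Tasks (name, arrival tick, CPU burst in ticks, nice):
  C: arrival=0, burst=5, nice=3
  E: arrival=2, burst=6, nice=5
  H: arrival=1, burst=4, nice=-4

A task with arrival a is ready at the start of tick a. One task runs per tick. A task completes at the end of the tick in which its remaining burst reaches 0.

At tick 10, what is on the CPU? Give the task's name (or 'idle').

t=0: vr[C=0] → run C
t=1: vr[C=512/263 H=512/263] → run C
t=2: vr[C=1024/263 E=512/263 H=512/263] → run E
t=3: vr[C=1024/263 E=440832/88105 H=512/263] → run H
t=4: vr[C=1024/263 E=440832/88105 H=1549824/657763] → run H
t=5: vr[C=1024/263 E=440832/88105 H=1819136/657763] → run H
t=6: vr[C=1024/263 E=440832/88105 H=2088448/657763] → run H
t=7: vr[C=1024/263 E=440832/88105] → run C
t=8: vr[C=1536/263 E=440832/88105] → run E
t=9: vr[C=1536/263 E=710144/88105] → run C
t=10: vr[C=2048/263 E=710144/88105] → run C
t=11: vr[E=710144/88105] → run E
t=12: vr[E=979456/88105] → run E
t=13: vr[E=1248768/88105] → run E
t=14: vr[E=303616/17621] → run E
t=15: (idle)
t=16: (idle)

running at tick 10 = C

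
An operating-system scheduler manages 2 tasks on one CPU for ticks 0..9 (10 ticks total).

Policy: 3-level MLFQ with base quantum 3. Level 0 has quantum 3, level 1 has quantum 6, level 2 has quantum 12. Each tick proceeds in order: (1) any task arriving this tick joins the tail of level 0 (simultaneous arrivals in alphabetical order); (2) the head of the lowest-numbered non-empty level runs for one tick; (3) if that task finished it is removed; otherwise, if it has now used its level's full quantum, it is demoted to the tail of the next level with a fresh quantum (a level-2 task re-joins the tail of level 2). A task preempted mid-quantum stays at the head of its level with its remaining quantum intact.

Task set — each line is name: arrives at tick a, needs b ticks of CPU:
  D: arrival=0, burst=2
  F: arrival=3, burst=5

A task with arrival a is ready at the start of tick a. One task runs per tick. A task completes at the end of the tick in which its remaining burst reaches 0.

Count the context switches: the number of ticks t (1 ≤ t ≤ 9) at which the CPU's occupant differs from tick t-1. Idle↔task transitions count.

t=0: L0/L1/L2 = D/-/- → run D
t=1: L0/L1/L2 = D/-/- → run D
t=2: (idle)
t=3: L0/L1/L2 = F/-/- → run F
t=4: L0/L1/L2 = F/-/- → run F
t=5: L0/L1/L2 = F/-/- → run F
t=6: L0/L1/L2 = -/F/- → run F
t=7: L0/L1/L2 = -/F/- → run F
t=8: (idle)
t=9: (idle)

context switches = 3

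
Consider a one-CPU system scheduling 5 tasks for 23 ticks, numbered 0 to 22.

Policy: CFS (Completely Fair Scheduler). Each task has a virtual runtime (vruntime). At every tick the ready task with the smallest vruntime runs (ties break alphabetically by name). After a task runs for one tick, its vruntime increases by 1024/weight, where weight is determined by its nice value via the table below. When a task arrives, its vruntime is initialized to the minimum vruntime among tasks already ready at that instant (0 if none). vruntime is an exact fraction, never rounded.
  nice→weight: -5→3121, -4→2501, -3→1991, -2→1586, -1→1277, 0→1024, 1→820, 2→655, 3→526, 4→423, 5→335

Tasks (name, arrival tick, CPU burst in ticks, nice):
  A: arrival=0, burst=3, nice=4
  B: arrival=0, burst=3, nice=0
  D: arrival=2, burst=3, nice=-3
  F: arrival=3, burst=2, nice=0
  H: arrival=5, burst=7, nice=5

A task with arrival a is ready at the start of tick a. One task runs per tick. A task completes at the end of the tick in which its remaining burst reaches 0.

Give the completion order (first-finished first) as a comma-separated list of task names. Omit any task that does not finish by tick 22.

t=0: vr[A=0 B=0] → run A
t=1: vr[A=1024/423 B=0] → run B
t=2: vr[A=1024/423 B=1 D=1] → run B
t=3: vr[A=1024/423 B=2 D=1 F=1] → run D
t=4: vr[A=1024/423 B=2 D=3015/1991 F=1] → run F
t=5: vr[A=1024/423 B=2 D=3015/1991 F=2 H=3015/1991] → run D
t=6: vr[A=1024/423 B=2 D=4039/1991 F=2 H=3015/1991] → run H
t=7: vr[A=1024/423 B=2 D=4039/1991 F=2 H=3048809/666985] → run B
t=8: vr[A=1024/423 D=4039/1991 F=2 H=3048809/666985] → run F
t=9: vr[A=1024/423 D=4039/1991 H=3048809/666985] → run D
t=10: vr[A=1024/423 H=3048809/666985] → run A
t=11: vr[A=2048/423 H=3048809/666985] → run H
t=12: vr[A=2048/423 H=5087593/666985] → run A
t=13: vr[H=5087593/666985] → run H
t=14: vr[H=7126377/666985] → run H
t=15: vr[H=9165161/666985] → run H
t=16: vr[H=2240789/133397] → run H
t=17: vr[H=13242729/666985] → run H
t=18: (idle)
t=19: (idle)
t=20: (idle)
t=21: (idle)
t=22: (idle)

completion order = B, F, D, A, H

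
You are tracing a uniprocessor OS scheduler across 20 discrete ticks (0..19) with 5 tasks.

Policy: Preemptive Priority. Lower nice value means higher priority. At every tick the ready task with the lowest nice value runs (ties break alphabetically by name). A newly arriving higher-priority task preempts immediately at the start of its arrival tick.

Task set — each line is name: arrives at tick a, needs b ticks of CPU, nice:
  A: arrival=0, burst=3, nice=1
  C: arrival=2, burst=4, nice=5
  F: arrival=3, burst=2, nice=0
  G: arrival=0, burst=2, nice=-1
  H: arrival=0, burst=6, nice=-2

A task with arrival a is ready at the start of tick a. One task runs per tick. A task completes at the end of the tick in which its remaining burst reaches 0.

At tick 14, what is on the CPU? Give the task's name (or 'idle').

t=0: ready={A,G,H} → run H
t=1: ready={A,G,H} → run H
t=2: ready={A,C,G,H} → run H
t=3: ready={A,C,F,G,H} → run H
t=4: ready={A,C,F,G,H} → run H
t=5: ready={A,C,F,G,H} → run H
t=6: ready={A,C,F,G} → run G
t=7: ready={A,C,F,G} → run G
t=8: ready={A,C,F} → run F
t=9: ready={A,C,F} → run F
t=10: ready={A,C} → run A
t=11: ready={A,C} → run A
t=12: ready={A,C} → run A
t=13: ready={C} → run C
t=14: ready={C} → run C
t=15: ready={C} → run C
t=16: ready={C} → run C
t=17: (idle)
t=18: (idle)
t=19: (idle)

running at tick 14 = C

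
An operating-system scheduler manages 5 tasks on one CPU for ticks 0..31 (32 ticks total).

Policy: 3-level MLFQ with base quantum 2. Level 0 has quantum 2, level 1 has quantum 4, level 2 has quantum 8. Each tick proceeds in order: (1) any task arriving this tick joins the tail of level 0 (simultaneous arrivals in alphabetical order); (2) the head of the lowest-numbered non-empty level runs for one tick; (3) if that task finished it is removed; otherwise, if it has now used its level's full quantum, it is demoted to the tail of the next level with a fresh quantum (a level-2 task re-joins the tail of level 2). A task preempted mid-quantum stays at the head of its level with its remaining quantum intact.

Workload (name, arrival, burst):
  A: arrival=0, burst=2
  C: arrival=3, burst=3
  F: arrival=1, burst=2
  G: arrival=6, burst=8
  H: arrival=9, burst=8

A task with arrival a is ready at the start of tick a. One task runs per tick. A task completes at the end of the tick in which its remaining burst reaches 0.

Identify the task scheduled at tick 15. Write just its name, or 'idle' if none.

running at tick 15 = H

t=0: L0/L1/L2 = A/-/- → run A
t=1: L0/L1/L2 = AF/-/- → run A
t=2: L0/L1/L2 = F/-/- → run F
t=3: L0/L1/L2 = FC/-/- → run F
t=4: L0/L1/L2 = C/-/- → run C
t=5: L0/L1/L2 = C/-/- → run C
t=6: L0/L1/L2 = G/C/- → run G
t=7: L0/L1/L2 = G/C/- → run G
t=8: L0/L1/L2 = -/CG/- → run C
t=9: L0/L1/L2 = H/G/- → run H
t=10: L0/L1/L2 = H/G/- → run H
t=11: L0/L1/L2 = -/GH/- → run G
t=12: L0/L1/L2 = -/GH/- → run G
t=13: L0/L1/L2 = -/GH/- → run G
t=14: L0/L1/L2 = -/GH/- → run G
t=15: L0/L1/L2 = -/H/G → run H
t=16: L0/L1/L2 = -/H/G → run H
t=17: L0/L1/L2 = -/H/G → run H
t=18: L0/L1/L2 = -/H/G → run H
t=19: L0/L1/L2 = -/-/GH → run G
t=20: L0/L1/L2 = -/-/GH → run G
t=21: L0/L1/L2 = -/-/H → run H
t=22: L0/L1/L2 = -/-/H → run H
t=23: (idle)
t=24: (idle)
t=25: (idle)
t=26: (idle)
t=27: (idle)
t=28: (idle)
t=29: (idle)
t=30: (idle)
t=31: (idle)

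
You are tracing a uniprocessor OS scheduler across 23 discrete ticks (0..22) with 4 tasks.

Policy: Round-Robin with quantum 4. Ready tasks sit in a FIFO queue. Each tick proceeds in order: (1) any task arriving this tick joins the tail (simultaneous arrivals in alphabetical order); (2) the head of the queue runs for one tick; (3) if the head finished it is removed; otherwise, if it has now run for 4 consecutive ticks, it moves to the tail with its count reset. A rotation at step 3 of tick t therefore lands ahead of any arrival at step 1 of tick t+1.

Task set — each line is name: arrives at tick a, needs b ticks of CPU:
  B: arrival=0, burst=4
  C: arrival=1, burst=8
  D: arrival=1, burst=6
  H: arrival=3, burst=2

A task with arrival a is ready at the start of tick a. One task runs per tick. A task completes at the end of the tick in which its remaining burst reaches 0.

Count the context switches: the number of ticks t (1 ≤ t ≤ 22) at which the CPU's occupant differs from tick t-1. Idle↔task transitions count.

t=0: queue=[B] q_used=0 → run B
t=1: queue=[B,C,D] q_used=1 → run B
t=2: queue=[B,C,D] q_used=2 → run B
t=3: queue=[B,C,D,H] q_used=3 → run B
t=4: queue=[C,D,H] q_used=0 → run C
t=5: queue=[C,D,H] q_used=1 → run C
t=6: queue=[C,D,H] q_used=2 → run C
t=7: queue=[C,D,H] q_used=3 → run C
t=8: queue=[D,H,C] q_used=0 → run D
t=9: queue=[D,H,C] q_used=1 → run D
t=10: queue=[D,H,C] q_used=2 → run D
t=11: queue=[D,H,C] q_used=3 → run D
t=12: queue=[H,C,D] q_used=0 → run H
t=13: queue=[H,C,D] q_used=1 → run H
t=14: queue=[C,D] q_used=0 → run C
t=15: queue=[C,D] q_used=1 → run C
t=16: queue=[C,D] q_used=2 → run C
t=17: queue=[C,D] q_used=3 → run C
t=18: queue=[D] q_used=0 → run D
t=19: queue=[D] q_used=1 → run D
t=20: (idle)
t=21: (idle)
t=22: (idle)

context switches = 6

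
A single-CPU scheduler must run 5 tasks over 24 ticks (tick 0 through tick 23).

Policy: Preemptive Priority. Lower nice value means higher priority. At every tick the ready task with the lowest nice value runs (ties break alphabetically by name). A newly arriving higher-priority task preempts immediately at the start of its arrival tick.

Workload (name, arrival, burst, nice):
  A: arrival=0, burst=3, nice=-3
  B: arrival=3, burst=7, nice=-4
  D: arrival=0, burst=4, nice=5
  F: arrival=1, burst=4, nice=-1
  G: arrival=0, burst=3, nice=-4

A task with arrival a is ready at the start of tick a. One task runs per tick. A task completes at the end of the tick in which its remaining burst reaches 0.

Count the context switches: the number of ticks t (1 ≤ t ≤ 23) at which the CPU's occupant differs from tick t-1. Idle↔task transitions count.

context switches = 5

t=0: ready={A,D,G} → run G
t=1: ready={A,D,F,G} → run G
t=2: ready={A,D,F,G} → run G
t=3: ready={A,B,D,F} → run B
t=4: ready={A,B,D,F} → run B
t=5: ready={A,B,D,F} → run B
t=6: ready={A,B,D,F} → run B
t=7: ready={A,B,D,F} → run B
t=8: ready={A,B,D,F} → run B
t=9: ready={A,B,D,F} → run B
t=10: ready={A,D,F} → run A
t=11: ready={A,D,F} → run A
t=12: ready={A,D,F} → run A
t=13: ready={D,F} → run F
t=14: ready={D,F} → run F
t=15: ready={D,F} → run F
t=16: ready={D,F} → run F
t=17: ready={D} → run D
t=18: ready={D} → run D
t=19: ready={D} → run D
t=20: ready={D} → run D
t=21: (idle)
t=22: (idle)
t=23: (idle)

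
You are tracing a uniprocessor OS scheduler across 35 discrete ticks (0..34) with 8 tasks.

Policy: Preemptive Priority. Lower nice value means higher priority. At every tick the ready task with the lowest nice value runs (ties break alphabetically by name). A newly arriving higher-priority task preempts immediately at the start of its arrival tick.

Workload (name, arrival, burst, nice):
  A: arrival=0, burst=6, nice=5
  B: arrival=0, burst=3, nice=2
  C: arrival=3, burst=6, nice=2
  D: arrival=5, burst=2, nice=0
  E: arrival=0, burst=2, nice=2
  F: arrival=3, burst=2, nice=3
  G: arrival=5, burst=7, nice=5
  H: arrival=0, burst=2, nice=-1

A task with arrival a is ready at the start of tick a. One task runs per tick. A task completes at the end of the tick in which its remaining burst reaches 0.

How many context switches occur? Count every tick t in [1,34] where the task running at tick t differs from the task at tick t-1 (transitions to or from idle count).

t=0: ready={A,B,E,H} → run H
t=1: ready={A,B,E,H} → run H
t=2: ready={A,B,E} → run B
t=3: ready={A,B,C,E,F} → run B
t=4: ready={A,B,C,E,F} → run B
t=5: ready={A,C,D,E,F,G} → run D
t=6: ready={A,C,D,E,F,G} → run D
t=7: ready={A,C,E,F,G} → run C
t=8: ready={A,C,E,F,G} → run C
t=9: ready={A,C,E,F,G} → run C
t=10: ready={A,C,E,F,G} → run C
t=11: ready={A,C,E,F,G} → run C
t=12: ready={A,C,E,F,G} → run C
t=13: ready={A,E,F,G} → run E
t=14: ready={A,E,F,G} → run E
t=15: ready={A,F,G} → run F
t=16: ready={A,F,G} → run F
t=17: ready={A,G} → run A
t=18: ready={A,G} → run A
t=19: ready={A,G} → run A
t=20: ready={A,G} → run A
t=21: ready={A,G} → run A
t=22: ready={A,G} → run A
t=23: ready={G} → run G
t=24: ready={G} → run G
t=25: ready={G} → run G
t=26: ready={G} → run G
t=27: ready={G} → run G
t=28: ready={G} → run G
t=29: ready={G} → run G
t=30: (idle)
t=31: (idle)
t=32: (idle)
t=33: (idle)
t=34: (idle)

context switches = 8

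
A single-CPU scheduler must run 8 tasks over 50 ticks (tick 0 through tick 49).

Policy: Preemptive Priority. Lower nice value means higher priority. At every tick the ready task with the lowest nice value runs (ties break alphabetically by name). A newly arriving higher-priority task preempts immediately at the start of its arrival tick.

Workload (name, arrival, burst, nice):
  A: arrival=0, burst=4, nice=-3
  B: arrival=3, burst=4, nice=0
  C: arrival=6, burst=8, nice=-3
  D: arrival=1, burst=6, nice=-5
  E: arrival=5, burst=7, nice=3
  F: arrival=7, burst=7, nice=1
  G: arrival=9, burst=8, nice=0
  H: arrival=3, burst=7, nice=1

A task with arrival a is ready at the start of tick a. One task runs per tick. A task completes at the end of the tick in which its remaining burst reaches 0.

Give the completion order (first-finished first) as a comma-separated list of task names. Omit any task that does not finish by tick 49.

completion order = D, A, C, B, G, F, H

t=0: ready={A} → run A
t=1: ready={A,D} → run D
t=2: ready={A,D} → run D
t=3: ready={A,B,D,H} → run D
t=4: ready={A,B,D,H} → run D
t=5: ready={A,B,D,E,H} → run D
t=6: ready={A,B,C,D,E,H} → run D
t=7: ready={A,B,C,E,F,H} → run A
t=8: ready={A,B,C,E,F,H} → run A
t=9: ready={A,B,C,E,F,G,H} → run A
t=10: ready={B,C,E,F,G,H} → run C
t=11: ready={B,C,E,F,G,H} → run C
t=12: ready={B,C,E,F,G,H} → run C
t=13: ready={B,C,E,F,G,H} → run C
t=14: ready={B,C,E,F,G,H} → run C
t=15: ready={B,C,E,F,G,H} → run C
t=16: ready={B,C,E,F,G,H} → run C
t=17: ready={B,C,E,F,G,H} → run C
t=18: ready={B,E,F,G,H} → run B
t=19: ready={B,E,F,G,H} → run B
t=20: ready={B,E,F,G,H} → run B
t=21: ready={B,E,F,G,H} → run B
t=22: ready={E,F,G,H} → run G
t=23: ready={E,F,G,H} → run G
t=24: ready={E,F,G,H} → run G
t=25: ready={E,F,G,H} → run G
t=26: ready={E,F,G,H} → run G
t=27: ready={E,F,G,H} → run G
t=28: ready={E,F,G,H} → run G
t=29: ready={E,F,G,H} → run G
t=30: ready={E,F,H} → run F
t=31: ready={E,F,H} → run F
t=32: ready={E,F,H} → run F
t=33: ready={E,F,H} → run F
t=34: ready={E,F,H} → run F
t=35: ready={E,F,H} → run F
t=36: ready={E,F,H} → run F
t=37: ready={E,H} → run H
t=38: ready={E,H} → run H
t=39: ready={E,H} → run H
t=40: ready={E,H} → run H
t=41: ready={E,H} → run H
t=42: ready={E,H} → run H
t=43: ready={E,H} → run H
t=44: ready={E} → run E
t=45: ready={E} → run E
t=46: ready={E} → run E
t=47: ready={E} → run E
t=48: ready={E} → run E
t=49: ready={E} → run E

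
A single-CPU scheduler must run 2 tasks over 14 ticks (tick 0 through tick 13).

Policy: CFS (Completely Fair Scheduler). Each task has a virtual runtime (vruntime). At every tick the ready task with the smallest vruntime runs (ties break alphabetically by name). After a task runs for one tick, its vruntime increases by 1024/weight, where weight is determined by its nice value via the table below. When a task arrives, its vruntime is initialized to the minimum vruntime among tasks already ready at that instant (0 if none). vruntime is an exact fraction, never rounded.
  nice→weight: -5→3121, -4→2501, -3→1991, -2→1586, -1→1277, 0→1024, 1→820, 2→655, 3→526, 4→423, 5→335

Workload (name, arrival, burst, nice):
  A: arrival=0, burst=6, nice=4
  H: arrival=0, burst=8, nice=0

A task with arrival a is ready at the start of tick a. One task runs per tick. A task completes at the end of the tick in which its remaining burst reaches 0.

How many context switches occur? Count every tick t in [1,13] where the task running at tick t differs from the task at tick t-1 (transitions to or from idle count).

context switches = 6

t=0: vr[A=0 H=0] → run A
t=1: vr[A=1024/423 H=0] → run H
t=2: vr[A=1024/423 H=1] → run H
t=3: vr[A=1024/423 H=2] → run H
t=4: vr[A=1024/423 H=3] → run A
t=5: vr[A=2048/423 H=3] → run H
t=6: vr[A=2048/423 H=4] → run H
t=7: vr[A=2048/423 H=5] → run A
t=8: vr[A=1024/141 H=5] → run H
t=9: vr[A=1024/141 H=6] → run H
t=10: vr[A=1024/141 H=7] → run H
t=11: vr[A=1024/141] → run A
t=12: vr[A=4096/423] → run A
t=13: vr[A=5120/423] → run A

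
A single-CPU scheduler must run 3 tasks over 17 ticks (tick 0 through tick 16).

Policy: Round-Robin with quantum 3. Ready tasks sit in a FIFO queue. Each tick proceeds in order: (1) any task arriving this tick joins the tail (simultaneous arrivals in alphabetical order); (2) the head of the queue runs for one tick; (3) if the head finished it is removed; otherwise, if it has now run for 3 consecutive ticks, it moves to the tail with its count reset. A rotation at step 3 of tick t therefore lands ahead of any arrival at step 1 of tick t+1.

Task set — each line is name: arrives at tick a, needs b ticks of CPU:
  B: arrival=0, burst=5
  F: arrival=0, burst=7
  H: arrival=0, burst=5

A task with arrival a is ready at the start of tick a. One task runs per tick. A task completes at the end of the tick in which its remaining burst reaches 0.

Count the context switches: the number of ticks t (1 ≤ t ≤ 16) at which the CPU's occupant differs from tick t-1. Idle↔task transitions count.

t=0: queue=[B,F,H] q_used=0 → run B
t=1: queue=[B,F,H] q_used=1 → run B
t=2: queue=[B,F,H] q_used=2 → run B
t=3: queue=[F,H,B] q_used=0 → run F
t=4: queue=[F,H,B] q_used=1 → run F
t=5: queue=[F,H,B] q_used=2 → run F
t=6: queue=[H,B,F] q_used=0 → run H
t=7: queue=[H,B,F] q_used=1 → run H
t=8: queue=[H,B,F] q_used=2 → run H
t=9: queue=[B,F,H] q_used=0 → run B
t=10: queue=[B,F,H] q_used=1 → run B
t=11: queue=[F,H] q_used=0 → run F
t=12: queue=[F,H] q_used=1 → run F
t=13: queue=[F,H] q_used=2 → run F
t=14: queue=[H,F] q_used=0 → run H
t=15: queue=[H,F] q_used=1 → run H
t=16: queue=[F] q_used=0 → run F

context switches = 6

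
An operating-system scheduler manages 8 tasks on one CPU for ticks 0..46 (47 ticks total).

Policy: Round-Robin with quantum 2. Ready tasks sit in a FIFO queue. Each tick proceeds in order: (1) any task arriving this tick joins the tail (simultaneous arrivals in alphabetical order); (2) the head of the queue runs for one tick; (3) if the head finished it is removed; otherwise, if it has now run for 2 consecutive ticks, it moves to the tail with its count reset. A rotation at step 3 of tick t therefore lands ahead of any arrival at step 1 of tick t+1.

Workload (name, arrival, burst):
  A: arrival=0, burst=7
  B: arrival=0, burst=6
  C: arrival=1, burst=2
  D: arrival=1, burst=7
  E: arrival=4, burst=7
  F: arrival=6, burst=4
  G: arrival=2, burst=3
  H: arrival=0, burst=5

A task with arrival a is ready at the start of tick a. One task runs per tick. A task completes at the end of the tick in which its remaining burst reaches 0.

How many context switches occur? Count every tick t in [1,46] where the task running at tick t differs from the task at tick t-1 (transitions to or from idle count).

t=0: queue=[A,B,H] q_used=0 → run A
t=1: queue=[A,B,H,C,D] q_used=1 → run A
t=2: queue=[B,H,C,D,A,G] q_used=0 → run B
t=3: queue=[B,H,C,D,A,G] q_used=1 → run B
t=4: queue=[H,C,D,A,G,B,E] q_used=0 → run H
t=5: queue=[H,C,D,A,G,B,E] q_used=1 → run H
t=6: queue=[C,D,A,G,B,E,H,F] q_used=0 → run C
t=7: queue=[C,D,A,G,B,E,H,F] q_used=1 → run C
t=8: queue=[D,A,G,B,E,H,F] q_used=0 → run D
t=9: queue=[D,A,G,B,E,H,F] q_used=1 → run D
t=10: queue=[A,G,B,E,H,F,D] q_used=0 → run A
t=11: queue=[A,G,B,E,H,F,D] q_used=1 → run A
t=12: queue=[G,B,E,H,F,D,A] q_used=0 → run G
t=13: queue=[G,B,E,H,F,D,A] q_used=1 → run G
t=14: queue=[B,E,H,F,D,A,G] q_used=0 → run B
t=15: queue=[B,E,H,F,D,A,G] q_used=1 → run B
t=16: queue=[E,H,F,D,A,G,B] q_used=0 → run E
t=17: queue=[E,H,F,D,A,G,B] q_used=1 → run E
t=18: queue=[H,F,D,A,G,B,E] q_used=0 → run H
t=19: queue=[H,F,D,A,G,B,E] q_used=1 → run H
t=20: queue=[F,D,A,G,B,E,H] q_used=0 → run F
t=21: queue=[F,D,A,G,B,E,H] q_used=1 → run F
t=22: queue=[D,A,G,B,E,H,F] q_used=0 → run D
t=23: queue=[D,A,G,B,E,H,F] q_used=1 → run D
t=24: queue=[A,G,B,E,H,F,D] q_used=0 → run A
t=25: queue=[A,G,B,E,H,F,D] q_used=1 → run A
t=26: queue=[G,B,E,H,F,D,A] q_used=0 → run G
t=27: queue=[B,E,H,F,D,A] q_used=0 → run B
t=28: queue=[B,E,H,F,D,A] q_used=1 → run B
t=29: queue=[E,H,F,D,A] q_used=0 → run E
t=30: queue=[E,H,F,D,A] q_used=1 → run E
t=31: queue=[H,F,D,A,E] q_used=0 → run H
t=32: queue=[F,D,A,E] q_used=0 → run F
t=33: queue=[F,D,A,E] q_used=1 → run F
t=34: queue=[D,A,E] q_used=0 → run D
t=35: queue=[D,A,E] q_used=1 → run D
t=36: queue=[A,E,D] q_used=0 → run A
t=37: queue=[E,D] q_used=0 → run E
t=38: queue=[E,D] q_used=1 → run E
t=39: queue=[D,E] q_used=0 → run D
t=40: queue=[E] q_used=0 → run E
t=41: (idle)
t=42: (idle)
t=43: (idle)
t=44: (idle)
t=45: (idle)
t=46: (idle)

context switches = 23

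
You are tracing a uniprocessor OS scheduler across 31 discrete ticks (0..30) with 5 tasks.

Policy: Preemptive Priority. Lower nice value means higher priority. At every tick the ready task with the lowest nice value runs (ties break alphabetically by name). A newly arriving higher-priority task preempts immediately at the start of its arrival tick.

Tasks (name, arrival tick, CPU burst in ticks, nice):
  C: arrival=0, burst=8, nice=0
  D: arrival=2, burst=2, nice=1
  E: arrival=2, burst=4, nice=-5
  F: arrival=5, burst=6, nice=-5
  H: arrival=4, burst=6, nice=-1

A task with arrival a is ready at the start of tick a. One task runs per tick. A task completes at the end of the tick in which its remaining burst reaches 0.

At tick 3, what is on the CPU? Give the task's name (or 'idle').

running at tick 3 = E

t=0: ready={C} → run C
t=1: ready={C} → run C
t=2: ready={C,D,E} → run E
t=3: ready={C,D,E} → run E
t=4: ready={C,D,E,H} → run E
t=5: ready={C,D,E,F,H} → run E
t=6: ready={C,D,F,H} → run F
t=7: ready={C,D,F,H} → run F
t=8: ready={C,D,F,H} → run F
t=9: ready={C,D,F,H} → run F
t=10: ready={C,D,F,H} → run F
t=11: ready={C,D,F,H} → run F
t=12: ready={C,D,H} → run H
t=13: ready={C,D,H} → run H
t=14: ready={C,D,H} → run H
t=15: ready={C,D,H} → run H
t=16: ready={C,D,H} → run H
t=17: ready={C,D,H} → run H
t=18: ready={C,D} → run C
t=19: ready={C,D} → run C
t=20: ready={C,D} → run C
t=21: ready={C,D} → run C
t=22: ready={C,D} → run C
t=23: ready={C,D} → run C
t=24: ready={D} → run D
t=25: ready={D} → run D
t=26: (idle)
t=27: (idle)
t=28: (idle)
t=29: (idle)
t=30: (idle)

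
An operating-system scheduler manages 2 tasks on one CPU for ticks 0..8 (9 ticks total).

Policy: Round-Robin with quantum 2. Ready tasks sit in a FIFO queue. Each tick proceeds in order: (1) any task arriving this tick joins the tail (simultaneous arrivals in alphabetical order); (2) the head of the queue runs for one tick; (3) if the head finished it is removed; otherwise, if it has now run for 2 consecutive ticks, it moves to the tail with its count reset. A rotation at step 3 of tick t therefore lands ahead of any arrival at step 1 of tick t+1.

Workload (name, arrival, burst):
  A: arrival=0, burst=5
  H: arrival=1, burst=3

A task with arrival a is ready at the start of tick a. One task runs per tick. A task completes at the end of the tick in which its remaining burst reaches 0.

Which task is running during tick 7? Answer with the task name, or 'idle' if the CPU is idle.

running at tick 7 = A

t=0: queue=[A] q_used=0 → run A
t=1: queue=[A,H] q_used=1 → run A
t=2: queue=[H,A] q_used=0 → run H
t=3: queue=[H,A] q_used=1 → run H
t=4: queue=[A,H] q_used=0 → run A
t=5: queue=[A,H] q_used=1 → run A
t=6: queue=[H,A] q_used=0 → run H
t=7: queue=[A] q_used=0 → run A
t=8: (idle)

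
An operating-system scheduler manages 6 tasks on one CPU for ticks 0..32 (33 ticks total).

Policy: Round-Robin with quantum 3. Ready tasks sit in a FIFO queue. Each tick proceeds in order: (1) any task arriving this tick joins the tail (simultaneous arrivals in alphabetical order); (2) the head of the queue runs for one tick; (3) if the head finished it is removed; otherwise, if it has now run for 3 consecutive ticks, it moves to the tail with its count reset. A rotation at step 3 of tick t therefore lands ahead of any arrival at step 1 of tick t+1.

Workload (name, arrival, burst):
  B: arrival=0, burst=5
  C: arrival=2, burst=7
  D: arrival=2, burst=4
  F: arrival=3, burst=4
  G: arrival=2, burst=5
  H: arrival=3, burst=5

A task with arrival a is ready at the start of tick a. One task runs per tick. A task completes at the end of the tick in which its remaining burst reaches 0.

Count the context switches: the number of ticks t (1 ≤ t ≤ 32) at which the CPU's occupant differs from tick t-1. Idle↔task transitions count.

context switches = 13

t=0: queue=[B] q_used=0 → run B
t=1: queue=[B] q_used=1 → run B
t=2: queue=[B,C,D,G] q_used=2 → run B
t=3: queue=[C,D,G,B,F,H] q_used=0 → run C
t=4: queue=[C,D,G,B,F,H] q_used=1 → run C
t=5: queue=[C,D,G,B,F,H] q_used=2 → run C
t=6: queue=[D,G,B,F,H,C] q_used=0 → run D
t=7: queue=[D,G,B,F,H,C] q_used=1 → run D
t=8: queue=[D,G,B,F,H,C] q_used=2 → run D
t=9: queue=[G,B,F,H,C,D] q_used=0 → run G
t=10: queue=[G,B,F,H,C,D] q_used=1 → run G
t=11: queue=[G,B,F,H,C,D] q_used=2 → run G
t=12: queue=[B,F,H,C,D,G] q_used=0 → run B
t=13: queue=[B,F,H,C,D,G] q_used=1 → run B
t=14: queue=[F,H,C,D,G] q_used=0 → run F
t=15: queue=[F,H,C,D,G] q_used=1 → run F
t=16: queue=[F,H,C,D,G] q_used=2 → run F
t=17: queue=[H,C,D,G,F] q_used=0 → run H
t=18: queue=[H,C,D,G,F] q_used=1 → run H
t=19: queue=[H,C,D,G,F] q_used=2 → run H
t=20: queue=[C,D,G,F,H] q_used=0 → run C
t=21: queue=[C,D,G,F,H] q_used=1 → run C
t=22: queue=[C,D,G,F,H] q_used=2 → run C
t=23: queue=[D,G,F,H,C] q_used=0 → run D
t=24: queue=[G,F,H,C] q_used=0 → run G
t=25: queue=[G,F,H,C] q_used=1 → run G
t=26: queue=[F,H,C] q_used=0 → run F
t=27: queue=[H,C] q_used=0 → run H
t=28: queue=[H,C] q_used=1 → run H
t=29: queue=[C] q_used=0 → run C
t=30: (idle)
t=31: (idle)
t=32: (idle)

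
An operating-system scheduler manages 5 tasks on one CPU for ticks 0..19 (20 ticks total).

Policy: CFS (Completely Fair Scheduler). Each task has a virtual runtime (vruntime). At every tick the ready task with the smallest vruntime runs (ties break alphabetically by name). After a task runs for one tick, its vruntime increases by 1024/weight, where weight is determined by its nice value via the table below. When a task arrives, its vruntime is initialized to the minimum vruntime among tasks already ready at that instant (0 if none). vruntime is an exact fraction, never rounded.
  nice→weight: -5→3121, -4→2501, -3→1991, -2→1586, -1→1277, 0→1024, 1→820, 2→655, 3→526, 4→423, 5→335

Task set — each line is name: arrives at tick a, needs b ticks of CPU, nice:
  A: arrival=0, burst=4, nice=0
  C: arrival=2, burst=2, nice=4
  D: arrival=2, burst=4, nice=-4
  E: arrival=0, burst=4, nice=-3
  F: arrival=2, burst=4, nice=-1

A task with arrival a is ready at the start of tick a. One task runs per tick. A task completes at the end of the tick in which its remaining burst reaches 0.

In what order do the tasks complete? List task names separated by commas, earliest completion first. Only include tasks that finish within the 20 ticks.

completion order = E, D, F, C, A

t=0: vr[A=0 E=0] → run A
t=1: vr[A=1 E=0] → run E
t=2: vr[A=1 C=1024/1991 D=1024/1991 E=1024/1991 F=1024/1991] → run C
t=3: vr[A=1 C=2471936/842193 D=1024/1991 E=1024/1991 F=1024/1991] → run D
t=4: vr[A=1 C=2471936/842193 D=4599808/4979491 E=1024/1991 F=1024/1991] → run E
t=5: vr[A=1 C=2471936/842193 D=4599808/4979491 E=2048/1991 F=1024/1991] → run F
t=6: vr[A=1 C=2471936/842193 D=4599808/4979491 E=2048/1991 F=3346432/2542507] → run D
t=7: vr[A=1 C=2471936/842193 D=6638592/4979491 E=2048/1991 F=3346432/2542507] → run A
t=8: vr[A=2 C=2471936/842193 D=6638592/4979491 E=2048/1991 F=3346432/2542507] → run E
t=9: vr[A=2 C=2471936/842193 D=6638592/4979491 E=3072/1991 F=3346432/2542507] → run F
t=10: vr[A=2 C=2471936/842193 D=6638592/4979491 E=3072/1991 F=5385216/2542507] → run D
t=11: vr[A=2 C=2471936/842193 D=8677376/4979491 E=3072/1991 F=5385216/2542507] → run E
t=12: vr[A=2 C=2471936/842193 D=8677376/4979491 F=5385216/2542507] → run D
t=13: vr[A=2 C=2471936/842193 F=5385216/2542507] → run A
t=14: vr[A=3 C=2471936/842193 F=5385216/2542507] → run F
t=15: vr[A=3 C=2471936/842193 F=7424000/2542507] → run F
t=16: vr[A=3 C=2471936/842193] → run C
t=17: vr[A=3] → run A
t=18: (idle)
t=19: (idle)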